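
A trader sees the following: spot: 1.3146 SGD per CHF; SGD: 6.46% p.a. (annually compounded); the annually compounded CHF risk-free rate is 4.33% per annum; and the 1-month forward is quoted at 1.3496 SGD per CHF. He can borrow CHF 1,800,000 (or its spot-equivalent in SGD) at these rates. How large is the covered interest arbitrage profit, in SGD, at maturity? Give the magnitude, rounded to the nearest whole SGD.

SGD 59,220

T = 1/12 years.
Invest the CHF and cover forward: 1,800,000 × 1.003538643 × 1.3496 = SGD 2,437,876.35.
Convert at spot and invest in SGD: 1,800,000 × 1.3146 × 1.005230225 = SGD 2,378,656.18.
The quoted forward overvalues CHF, so borrow SGD, buy CHF at spot, deposit the CHF at 4.33%, and sell the proceeds forward at 1.3496.
The gap between the two covered legs is SGD 59,220.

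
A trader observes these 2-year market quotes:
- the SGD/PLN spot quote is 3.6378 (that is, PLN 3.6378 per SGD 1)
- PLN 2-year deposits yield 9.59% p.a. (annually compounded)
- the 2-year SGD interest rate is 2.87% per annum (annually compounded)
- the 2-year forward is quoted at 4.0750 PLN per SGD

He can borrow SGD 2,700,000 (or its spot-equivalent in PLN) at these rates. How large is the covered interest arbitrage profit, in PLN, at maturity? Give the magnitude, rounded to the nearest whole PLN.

T = 2 years.
Invest the SGD and cover forward: 2,700,000 × 1.05822369 × 4.0750 = PLN 11,643,106.15.
Convert at spot and invest in PLN: 2,700,000 × 3.6378 × 1.20099681 = PLN 11,796,262.73.
The quoted forward undervalues SGD, so borrow SGD, convert to PLN at spot, deposit the PLN at 9.59%, and buy SGD forward at 4.0750 to cover the loan.
The gap between the two covered legs is PLN 153,157.

PLN 153,157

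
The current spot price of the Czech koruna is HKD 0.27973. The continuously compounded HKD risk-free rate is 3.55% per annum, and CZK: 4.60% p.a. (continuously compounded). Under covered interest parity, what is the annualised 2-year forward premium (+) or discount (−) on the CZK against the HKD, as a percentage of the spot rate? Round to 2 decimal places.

-1.04%

T = 2 years.
F = S · g_HKD/g_CZK = 0.27973 × 1.0735812/1.0963648 = 0.27391692.
Annualised premium = (F − S)/S × (1/T) = (0.27391692 − 0.27973)/0.27973 ÷ 2 = -1.04%.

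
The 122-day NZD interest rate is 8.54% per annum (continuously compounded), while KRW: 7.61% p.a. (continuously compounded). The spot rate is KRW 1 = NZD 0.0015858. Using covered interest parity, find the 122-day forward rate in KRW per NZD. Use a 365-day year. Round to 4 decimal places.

628.6394

T = 122/365 years.
NZD accumulates by e^(0.0854×122/365) = 1.02895596.
KRW growth factor: e^(0.0761×122/365) = 1.025762424.
CIP: F = S · (grow NZD)/(grow KRW) = 0.0015858 × 1.02895596/1.025762424 = 0.00159073712 NZD per KRW.
Quoted the other way: 1/0.00159073712 = 628.6394 KRW per NZD.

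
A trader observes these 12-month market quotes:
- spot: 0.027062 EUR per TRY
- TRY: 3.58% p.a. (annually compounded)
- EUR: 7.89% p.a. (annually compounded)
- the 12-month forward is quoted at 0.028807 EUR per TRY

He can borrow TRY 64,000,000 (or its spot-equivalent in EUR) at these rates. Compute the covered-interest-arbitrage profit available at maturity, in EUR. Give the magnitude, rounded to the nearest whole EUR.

EUR 41,030

T = 1 year.
Invest the TRY and cover forward: 64,000,000 × 1.035800 × 0.028807 = EUR 1,909,650.60.
Convert at spot and invest in EUR: 64,000,000 × 0.027062 × 1.078900 = EUR 1,868,620.28.
The quoted forward overvalues TRY, so borrow EUR, buy TRY at spot, deposit the TRY at 3.58%, and sell the proceeds forward at 0.028807.
Arbitrage profit = |1,909,650.60 − 1,868,620.28| = EUR 41,030.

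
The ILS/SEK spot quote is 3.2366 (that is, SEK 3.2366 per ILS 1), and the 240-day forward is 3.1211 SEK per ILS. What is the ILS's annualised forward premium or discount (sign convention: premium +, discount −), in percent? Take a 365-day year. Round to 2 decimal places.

T = 240/365 years.
(F − S)/S = (3.1211 − 3.2366)/3.2366 = -0.0356856.
Per annum: -0.0356856 / (240/365) = -0.054272 = -5.43%.

-5.43%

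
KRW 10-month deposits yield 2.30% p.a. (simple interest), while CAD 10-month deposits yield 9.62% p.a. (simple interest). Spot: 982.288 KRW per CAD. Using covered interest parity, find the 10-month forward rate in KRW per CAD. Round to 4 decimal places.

T = 10/12 years.
KRW accumulates by 1 + 0.0230×10/12 = 1.019166667.
Growth of 1 CAD over T: 1 + 0.0962×10/12 = 1.080166667.
Forward (KRW per CAD) = 982.288 × 1.019166667 / 1.080166667 = 926.815479.

926.8155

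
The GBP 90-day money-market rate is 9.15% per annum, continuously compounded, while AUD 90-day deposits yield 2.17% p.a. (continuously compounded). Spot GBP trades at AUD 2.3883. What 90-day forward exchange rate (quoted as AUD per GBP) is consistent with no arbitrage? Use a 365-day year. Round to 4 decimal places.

2.3475

T = 90/365 years.
AUD accumulates by e^(0.0217×90/365) = 1.005365.
GBP growth factor: e^(0.0915×90/365) = 1.0228181.
CIP: F = S · (grow AUD)/(grow GBP) = 2.3883 × 1.005365/1.0228181 = 2.347547 AUD per GBP.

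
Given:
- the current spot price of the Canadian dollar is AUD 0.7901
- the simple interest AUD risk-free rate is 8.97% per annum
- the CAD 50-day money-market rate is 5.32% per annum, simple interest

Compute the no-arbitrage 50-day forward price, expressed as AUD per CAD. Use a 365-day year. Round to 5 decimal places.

T = 50/365 years.
Growth of 1 AUD over T: 1 + 0.0897×50/365 = 1.0122877.
CAD accumulates by 1 + 0.0532×50/365 = 1.0072877.
CIP: F = S · (grow AUD)/(grow CAD) = 0.7901 × 1.0122877/1.0072877 = 0.7940219 AUD per CAD.

0.79402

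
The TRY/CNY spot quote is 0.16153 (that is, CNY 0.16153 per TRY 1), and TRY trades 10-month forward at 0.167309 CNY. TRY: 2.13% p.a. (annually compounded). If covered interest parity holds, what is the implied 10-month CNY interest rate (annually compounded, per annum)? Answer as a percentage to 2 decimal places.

6.53%

T = 10/12 years.
By CIP, F/S equals the CNY-to-TRY growth ratio: 0.167309/0.16153 = 1.0357766.
The TRY side grows by (1 + 0.0213)^(10/12) = 1.0177188.
Hence g_CNY = 1.0541293.
Annualise: 1.0541293^(12/10) − 1 = 0.065302 = 6.53%.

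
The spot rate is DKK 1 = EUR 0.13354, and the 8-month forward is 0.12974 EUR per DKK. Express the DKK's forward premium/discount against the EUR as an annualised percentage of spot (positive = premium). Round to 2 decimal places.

-4.27%

T = 8/12 years.
DKK trades forward at -2.84559% vs spot over the period.
×(1/T) gives -4.27% p.a.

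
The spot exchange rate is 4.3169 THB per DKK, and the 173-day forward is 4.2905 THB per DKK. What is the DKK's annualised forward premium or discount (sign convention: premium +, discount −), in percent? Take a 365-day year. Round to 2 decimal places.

-1.29%

T = 173/365 years.
(F − S)/S = (4.2905 − 4.3169)/4.3169 = -0.0061155.
Annualise by dividing by T: -0.0061155 / (173/365) = -0.012903 → -1.29%.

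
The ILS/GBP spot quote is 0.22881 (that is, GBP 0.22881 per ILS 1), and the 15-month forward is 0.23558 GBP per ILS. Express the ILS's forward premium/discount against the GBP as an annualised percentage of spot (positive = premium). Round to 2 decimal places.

T = 15/12 years.
ILS trades forward at +2.95879% vs spot over the period.
Per annum: 0.0295879 / (15/12) = 0.023670 = 2.37%.

+2.37%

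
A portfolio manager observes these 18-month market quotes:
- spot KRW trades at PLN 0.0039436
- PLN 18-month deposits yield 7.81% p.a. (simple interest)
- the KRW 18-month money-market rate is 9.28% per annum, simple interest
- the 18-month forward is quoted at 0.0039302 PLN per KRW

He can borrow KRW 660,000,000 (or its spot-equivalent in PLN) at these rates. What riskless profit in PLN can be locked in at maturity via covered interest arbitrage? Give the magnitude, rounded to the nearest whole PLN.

PLN 47,316

T = 18/12 years.
Keep in KRW, deliver into the forward: 660,000,000·1.139200·0.0039302 = PLN 2,955,007.33.
Swap to PLN now, deposit: 660,000,000·0.0039436·1.117150 = PLN 2,907,691.21.
The quoted forward overvalues KRW, so borrow PLN, buy KRW at spot, deposit the KRW at 9.28%, and sell the proceeds forward at 0.0039302.
Arbitrage profit = |2,955,007.33 − 2,907,691.21| = PLN 47,316.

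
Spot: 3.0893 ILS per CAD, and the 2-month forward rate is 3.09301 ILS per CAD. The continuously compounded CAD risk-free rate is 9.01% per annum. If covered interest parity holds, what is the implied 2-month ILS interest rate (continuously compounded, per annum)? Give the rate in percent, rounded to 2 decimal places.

9.73%

T = 2/12 years.
CIP gives F = S · g_ILS/g_CAD, so g_ILS/g_CAD = 3.09301/3.0893 = 1.0012009.
CAD growth factor: e^(0.0901×2/12) = 1.015130.
That pins the ILS growth at 1.0163491.
Take logs: ln 1.0163491 / (2/12) = 0.097301, so 9.73%.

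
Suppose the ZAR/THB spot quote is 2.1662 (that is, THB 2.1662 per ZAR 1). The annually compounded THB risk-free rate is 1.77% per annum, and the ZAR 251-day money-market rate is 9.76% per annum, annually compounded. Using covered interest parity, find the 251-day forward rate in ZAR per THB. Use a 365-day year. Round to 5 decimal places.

0.48627

T = 251/365 years.
Growth of 1 THB over T: (1 + 0.0177)^(251/365) = 1.0121384.
Growth of 1 ZAR over T: (1 + 0.0976)^(251/365) = 1.0661351.
Forward (THB per ZAR) = 2.1662 × 1.0121384 / 1.0661351 = 2.056488.
Invert for ZAR per THB: 1 / 2.056488 = 0.48627.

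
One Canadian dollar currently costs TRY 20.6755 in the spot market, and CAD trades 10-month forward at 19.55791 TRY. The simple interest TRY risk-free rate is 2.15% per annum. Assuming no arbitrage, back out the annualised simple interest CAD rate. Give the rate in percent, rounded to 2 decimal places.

T = 10/12 years.
F/S = 19.55791/20.6755 = 0.9459462 = (growth of TRY) / (growth of CAD).
TRY growth factor: 1 + 0.0215×10/12 = 1.0179167.
So the CAD growth factor = 1.0760831.
r = (1.0760831 − 1)/(10/12) = 0.091300 → 9.13%.

9.13%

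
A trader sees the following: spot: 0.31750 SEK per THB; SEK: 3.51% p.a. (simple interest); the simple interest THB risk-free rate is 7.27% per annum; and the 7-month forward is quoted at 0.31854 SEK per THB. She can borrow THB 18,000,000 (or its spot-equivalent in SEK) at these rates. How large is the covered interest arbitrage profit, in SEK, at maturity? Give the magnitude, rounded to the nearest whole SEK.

SEK 144,863

T = 7/12 years.
Keep in THB, deliver into the forward: 18,000,000·1.042408333·0.31854 = SEK 5,976,877.51.
Swap to SEK now, deposit: 18,000,000·0.31750·1.020475 = SEK 5,832,014.63.
The quoted forward overvalues THB, so borrow SEK, buy THB at spot, deposit the THB at 7.27%, and sell the proceeds forward at 0.31854.
Profit = 5,976,877.51 − 5,832,014.63 = SEK 144,863.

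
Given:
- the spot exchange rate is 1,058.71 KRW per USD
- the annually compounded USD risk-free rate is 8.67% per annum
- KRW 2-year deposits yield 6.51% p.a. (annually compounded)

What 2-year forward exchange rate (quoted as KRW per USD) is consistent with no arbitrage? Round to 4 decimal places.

1017.0410

T = 2 years.
KRW growth factor: (1 + 0.0651)^2 = 1.13443801.
USD accumulates by (1 + 0.0867)^2 = 1.18091689.
So F = 1058.71 × 1.13443801 / 1.18091689 = 1017.040975 (KRW/USD).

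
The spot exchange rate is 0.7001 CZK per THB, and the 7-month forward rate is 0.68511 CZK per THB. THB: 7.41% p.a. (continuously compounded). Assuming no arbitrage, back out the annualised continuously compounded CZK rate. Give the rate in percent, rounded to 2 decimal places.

3.70%

T = 7/12 years.
CIP gives F = S · g_CZK/g_THB, so g_CZK/g_THB = 0.68511/0.7001 = 0.9785888.
The THB side grows by e^(0.0741×7/12) = 1.0441728.
Hence g_CZK = 1.0218158.
Take logs: ln 1.0218158 / (7/12) = 0.036996, so 3.70%.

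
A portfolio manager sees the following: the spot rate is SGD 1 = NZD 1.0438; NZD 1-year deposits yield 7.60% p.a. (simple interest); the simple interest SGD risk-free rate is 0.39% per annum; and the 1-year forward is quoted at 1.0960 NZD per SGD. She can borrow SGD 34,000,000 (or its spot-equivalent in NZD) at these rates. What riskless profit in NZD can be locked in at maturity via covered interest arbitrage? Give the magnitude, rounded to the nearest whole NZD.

NZD 777,050

T = 1 year.
Invest the SGD and cover forward: 34,000,000 × 1.003900 × 1.0960 = NZD 37,409,329.60.
Convert at spot and invest in NZD: 34,000,000 × 1.0438 × 1.076000 = NZD 38,186,379.20.
The quoted forward undervalues SGD, so borrow SGD, convert to NZD at spot, deposit the NZD at 7.60%, and buy SGD forward at 1.0960 to cover the loan.
Arbitrage profit = |37,409,329.60 − 38,186,379.20| = NZD 777,050.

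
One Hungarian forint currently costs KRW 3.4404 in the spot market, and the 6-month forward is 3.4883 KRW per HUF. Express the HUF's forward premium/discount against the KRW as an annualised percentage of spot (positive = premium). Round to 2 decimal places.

+2.78%

T = 6/12 years.
HUF trades forward at +1.39228% vs spot over the period.
Annualise by dividing by T: 0.0139228 / (6/12) = 0.027846 → 2.78%.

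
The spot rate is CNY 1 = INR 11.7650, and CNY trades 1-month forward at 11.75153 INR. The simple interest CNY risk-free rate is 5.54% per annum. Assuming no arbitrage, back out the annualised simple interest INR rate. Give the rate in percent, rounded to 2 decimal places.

T = 1/12 years.
CIP gives F = S · g_INR/g_CNY, so g_INR/g_CNY = 11.75153/11.765 = 0.9988551.
The CNY side grows by 1 + 0.0554×1/12 = 1.0046167.
Hence g_INR = 1.0034665.
(1.0034665 − 1)/T = 0.041598, i.e. 4.16%.

4.16%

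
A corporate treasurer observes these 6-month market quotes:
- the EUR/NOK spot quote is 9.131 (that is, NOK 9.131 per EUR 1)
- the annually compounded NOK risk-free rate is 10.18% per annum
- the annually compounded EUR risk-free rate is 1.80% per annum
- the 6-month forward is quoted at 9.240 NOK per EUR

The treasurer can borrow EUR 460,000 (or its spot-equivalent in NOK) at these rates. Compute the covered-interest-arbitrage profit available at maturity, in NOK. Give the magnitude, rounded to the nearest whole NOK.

T = 6/12 years.
Keep in EUR, deliver into the forward: 460,000·1.00895986·9.240 = NOK 4,288,482.99.
Swap to NOK now, deposit: 460,000·9.131·1.049666614 = NOK 4,408,872.69.
The quoted forward undervalues EUR, so borrow EUR, convert to NOK at spot, deposit the NOK at 10.18%, and buy EUR forward at 9.240 to cover the loan.
Arbitrage profit = |4,288,482.99 − 4,408,872.69| = NOK 120,390.

NOK 120,390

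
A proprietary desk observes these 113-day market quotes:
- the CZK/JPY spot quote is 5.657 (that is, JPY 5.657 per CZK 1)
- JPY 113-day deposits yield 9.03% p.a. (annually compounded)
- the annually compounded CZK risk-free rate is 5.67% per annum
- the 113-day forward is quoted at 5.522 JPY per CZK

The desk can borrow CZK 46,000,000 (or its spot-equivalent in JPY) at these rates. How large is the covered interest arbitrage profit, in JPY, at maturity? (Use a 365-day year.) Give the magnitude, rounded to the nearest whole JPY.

T = 113/365 years.
Keep in CZK, deliver into the forward: 46,000,000·1.01722069259·5.522 = JPY 258,386,262.57.
Swap to JPY now, deposit: 46,000,000·5.657·1.02712626269 = JPY 267,280,850.33.
The quoted forward undervalues CZK, so borrow CZK, convert to JPY at spot, deposit the JPY at 9.03%, and buy CZK forward at 5.522 to cover the loan.
The gap between the two covered legs is JPY 8,894,588.

JPY 8,894,588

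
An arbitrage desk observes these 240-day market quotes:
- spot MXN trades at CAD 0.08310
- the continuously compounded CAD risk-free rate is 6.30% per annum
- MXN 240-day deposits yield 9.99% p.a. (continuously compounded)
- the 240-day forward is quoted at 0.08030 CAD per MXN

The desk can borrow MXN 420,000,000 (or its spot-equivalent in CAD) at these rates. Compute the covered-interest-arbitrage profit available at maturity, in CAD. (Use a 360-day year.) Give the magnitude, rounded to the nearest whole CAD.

T = 240/360 years.
Keep in MXN, deliver into the forward: 420,000,000·1.0688678455·0.08030 = CAD 36,048,636.96.
Swap to CAD now, deposit: 420,000,000·0.08310·1.0428944788 = CAD 36,399,103.10.
The quoted forward undervalues MXN, so borrow MXN, convert to CAD at spot, deposit the CAD at 6.30%, and buy MXN forward at 0.08030 to cover the loan.
Profit = 36,399,103.10 − 36,048,636.96 = CAD 350,466.

CAD 350,466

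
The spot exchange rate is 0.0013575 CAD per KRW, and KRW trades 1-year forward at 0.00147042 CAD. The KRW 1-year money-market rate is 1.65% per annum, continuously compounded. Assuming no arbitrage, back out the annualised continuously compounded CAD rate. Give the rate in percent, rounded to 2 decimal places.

9.64%

T = 1 year.
CIP gives F = S · g_CAD/g_KRW, so g_CAD/g_KRW = 0.00147042/0.0013575 = 1.0831823.
KRW growth factor: e^(0.0165×1) = 1.0166369.
That pins the CAD growth at 1.1012031.
r = ln(1.1012031)/1 = 0.096403 → 9.64%.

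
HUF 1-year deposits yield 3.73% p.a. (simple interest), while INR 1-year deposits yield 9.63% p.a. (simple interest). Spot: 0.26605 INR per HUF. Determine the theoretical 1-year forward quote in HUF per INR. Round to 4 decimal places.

T = 1 year.
INR growth factor: 1 + 0.0963×1 = 1.096300.
HUF accumulates by 1 + 0.0373×1 = 1.037300.
So F = 0.26605 × 1.096300 / 1.037300 = 0.2811825 (INR/HUF).
Quoted the other way: 1/0.2811825 = 3.5564 HUF per INR.

3.5564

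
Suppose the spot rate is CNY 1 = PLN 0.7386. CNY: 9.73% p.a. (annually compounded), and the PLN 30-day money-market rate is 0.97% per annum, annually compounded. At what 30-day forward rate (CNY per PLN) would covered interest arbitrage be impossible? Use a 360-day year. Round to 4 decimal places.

1.3633

T = 30/360 years.
PLN growth factor: (1 + 0.0097)^(30/360) = 1.0008048.
CNY growth factor: (1 + 0.0973)^(30/360) = 1.0077677.
CIP: F = S · (grow PLN)/(grow CNY) = 0.7386 × 1.0008048/1.0077677 = 0.7334968 PLN per CNY.
Invert for CNY per PLN: 1 / 0.7334968 = 1.3633.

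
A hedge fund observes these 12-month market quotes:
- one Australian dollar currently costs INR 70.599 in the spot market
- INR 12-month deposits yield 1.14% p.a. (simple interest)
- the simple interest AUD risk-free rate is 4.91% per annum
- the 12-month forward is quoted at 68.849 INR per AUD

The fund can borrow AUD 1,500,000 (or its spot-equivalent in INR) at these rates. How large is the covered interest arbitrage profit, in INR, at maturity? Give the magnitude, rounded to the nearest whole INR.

INR 1,238,486

T = 1 year.
Route A — deposit AUD, sell forward: 1,500,000 × 1.049100 × 68.849 = INR 108,344,228.85.
Route B — convert at spot, deposit INR: 1,500,000 × 70.599 × 1.011400 = INR 107,105,742.90.
The quoted forward overvalues AUD, so borrow INR, buy AUD at spot, deposit the AUD at 4.91%, and sell the proceeds forward at 68.849.
Profit = 108,344,228.85 − 107,105,742.90 = INR 1,238,486.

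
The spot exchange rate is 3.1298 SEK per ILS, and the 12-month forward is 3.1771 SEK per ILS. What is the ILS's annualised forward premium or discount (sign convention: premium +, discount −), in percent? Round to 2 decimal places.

T = 1 year.
(F − S)/S = (3.1771 − 3.1298)/3.1298 = 0.0151128.
Per annum: 0.0151128 / 1 = 0.015113 = 1.51%.

+1.51%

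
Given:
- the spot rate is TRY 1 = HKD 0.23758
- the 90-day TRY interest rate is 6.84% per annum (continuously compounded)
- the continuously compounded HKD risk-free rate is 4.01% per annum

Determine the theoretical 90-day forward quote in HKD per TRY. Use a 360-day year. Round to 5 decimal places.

T = 90/360 years.
HKD accumulates by e^(0.0401×90/360) = 1.0100754.
Growth of 1 TRY over T: e^(0.0684×90/360) = 1.017247.
Forward (HKD per TRY) = 0.23758 × 1.0100754 / 1.017247 = 0.2359051.

0.23591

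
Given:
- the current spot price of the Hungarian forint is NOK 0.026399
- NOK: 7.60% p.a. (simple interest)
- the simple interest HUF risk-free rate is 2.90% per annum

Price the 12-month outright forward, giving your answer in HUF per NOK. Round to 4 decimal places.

36.2256

T = 1 year.
Growth of 1 NOK over T: 1 + 0.0760×1 = 1.076000.
HUF accumulates by 1 + 0.0290×1 = 1.029000.
So F = 0.026399 × 1.076000 / 1.029000 = 0.027604785 (NOK/HUF).
Invert for HUF per NOK: 1 / 0.027604785 = 36.2256.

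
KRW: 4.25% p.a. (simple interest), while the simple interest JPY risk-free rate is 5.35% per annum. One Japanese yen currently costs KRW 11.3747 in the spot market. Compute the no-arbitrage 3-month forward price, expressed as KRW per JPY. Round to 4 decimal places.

11.3438

T = 3/12 years.
KRW growth factor: 1 + 0.0425×3/12 = 1.010625.
JPY accumulates by 1 + 0.0535×3/12 = 1.013375.
So F = 11.3747 × 1.010625 / 1.013375 = 11.343832 (KRW/JPY).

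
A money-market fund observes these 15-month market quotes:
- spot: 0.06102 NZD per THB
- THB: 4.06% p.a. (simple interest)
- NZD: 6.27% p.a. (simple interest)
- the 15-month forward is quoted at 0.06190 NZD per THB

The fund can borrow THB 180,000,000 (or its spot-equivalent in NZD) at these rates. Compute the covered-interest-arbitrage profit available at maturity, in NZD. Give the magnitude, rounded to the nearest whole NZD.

NZD 136,983

T = 15/12 years.
Keep in THB, deliver into the forward: 180,000,000·1.050750·0.06190 = NZD 11,707,456.50.
Swap to NZD now, deposit: 180,000,000·0.06102·1.078375 = NZD 11,844,439.65.
The quoted forward undervalues THB, so borrow THB, convert to NZD at spot, deposit the NZD at 6.27%, and buy THB forward at 0.06190 to cover the loan.
Profit = 11,844,439.65 − 11,707,456.50 = NZD 136,983.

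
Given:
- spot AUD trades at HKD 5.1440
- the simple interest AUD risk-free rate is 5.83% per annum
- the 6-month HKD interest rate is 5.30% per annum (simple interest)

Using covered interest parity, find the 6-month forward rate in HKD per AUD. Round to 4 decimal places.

5.1308

T = 6/12 years.
Growth of 1 HKD over T: 1 + 0.0530×6/12 = 1.026500.
AUD accumulates by 1 + 0.0583×6/12 = 1.029150.
CIP: F = S · (grow HKD)/(grow AUD) = 5.144 × 1.026500/1.029150 = 5.130755 HKD per AUD.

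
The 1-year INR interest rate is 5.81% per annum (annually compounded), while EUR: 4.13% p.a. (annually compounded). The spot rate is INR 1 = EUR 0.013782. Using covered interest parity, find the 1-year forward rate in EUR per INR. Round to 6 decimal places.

0.013563

T = 1 year.
EUR growth factor: (1 + 0.0413)^1 = 1.041300.
Growth of 1 INR over T: (1 + 0.0581)^1 = 1.058100.
Forward (EUR per INR) = 0.013782 × 1.041300 / 1.058100 = 0.01356318.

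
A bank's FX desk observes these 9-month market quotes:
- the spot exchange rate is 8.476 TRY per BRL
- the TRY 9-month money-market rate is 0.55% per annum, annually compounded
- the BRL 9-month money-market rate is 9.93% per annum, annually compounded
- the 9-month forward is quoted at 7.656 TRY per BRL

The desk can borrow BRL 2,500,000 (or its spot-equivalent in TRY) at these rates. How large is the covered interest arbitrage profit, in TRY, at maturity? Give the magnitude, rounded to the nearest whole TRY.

TRY 728,897

T = 9/12 years.
Route A — deposit BRL, sell forward: 2,500,000 × 1.0735868195 × 7.656 = TRY 20,548,451.73.
Route B — convert at spot, deposit TRY: 2,500,000 × 8.476 × 1.0041221705 = TRY 21,277,348.79.
The quoted forward undervalues BRL, so borrow BRL, convert to TRY at spot, deposit the TRY at 0.55%, and buy BRL forward at 7.656 to cover the loan.
Profit = 21,277,348.79 − 20,548,451.73 = TRY 728,897.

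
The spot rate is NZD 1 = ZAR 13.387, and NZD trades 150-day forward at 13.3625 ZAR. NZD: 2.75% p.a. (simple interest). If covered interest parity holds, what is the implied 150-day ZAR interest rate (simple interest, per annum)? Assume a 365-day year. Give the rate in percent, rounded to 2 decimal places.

T = 150/365 years.
F/S = 13.3625/13.387 = 0.9981699 = (growth of ZAR) / (growth of NZD).
NZD growth factor: 1 + 0.0275×150/365 = 1.0113014.
That pins the ZAR growth at 1.0094506.
r = (1.0094506 − 1)/(150/365) = 0.022996 → 2.30%.

2.30%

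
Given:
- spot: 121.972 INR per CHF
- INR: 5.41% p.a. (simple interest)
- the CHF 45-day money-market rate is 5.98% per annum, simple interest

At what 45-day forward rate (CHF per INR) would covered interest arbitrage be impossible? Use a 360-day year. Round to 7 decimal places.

T = 45/360 years.
INR accumulates by 1 + 0.0541×45/360 = 1.0067625.
CHF accumulates by 1 + 0.0598×45/360 = 1.007475.
Forward (INR per CHF) = 121.972 × 1.0067625 / 1.007475 = 121.8857.
Quoted the other way: 1/121.8857 = 0.0082044 CHF per INR.

0.0082044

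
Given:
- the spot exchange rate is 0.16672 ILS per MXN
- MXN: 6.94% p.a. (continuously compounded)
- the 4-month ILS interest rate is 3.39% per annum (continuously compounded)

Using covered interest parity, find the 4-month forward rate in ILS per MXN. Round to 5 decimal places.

T = 4/12 years.
Growth of 1 ILS over T: e^(0.0339×4/12) = 1.0113641.
Growth of 1 MXN over T: e^(0.0694×4/12) = 1.023403.
So F = 0.16672 × 1.0113641 / 1.023403 = 0.1647588 (ILS/MXN).

0.16476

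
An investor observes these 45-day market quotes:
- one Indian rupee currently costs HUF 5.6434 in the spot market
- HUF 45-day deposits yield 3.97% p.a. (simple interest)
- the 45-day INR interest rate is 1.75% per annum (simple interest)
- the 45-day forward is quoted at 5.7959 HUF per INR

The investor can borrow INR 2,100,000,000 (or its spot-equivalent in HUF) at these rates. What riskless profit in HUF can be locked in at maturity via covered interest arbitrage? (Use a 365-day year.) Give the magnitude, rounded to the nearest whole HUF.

T = 45/365 years.
Keep in INR, deliver into the forward: 2,100,000,000·1.002157534247·5.7959 = HUF 12,197,650,190.76.
Swap to HUF now, deposit: 2,100,000,000·5.6434·1.004894520548 = HUF 11,909,145,648.25.
The quoted forward overvalues INR, so borrow HUF, buy INR at spot, deposit the INR at 1.75%, and sell the proceeds forward at 5.7959.
Profit = 12,197,650,190.76 − 11,909,145,648.25 = HUF 288,504,543.

HUF 288,504,543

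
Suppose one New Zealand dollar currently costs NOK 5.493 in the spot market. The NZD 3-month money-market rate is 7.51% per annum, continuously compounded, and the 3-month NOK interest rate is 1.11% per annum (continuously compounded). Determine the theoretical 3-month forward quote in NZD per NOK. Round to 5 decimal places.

T = 3/12 years.
Growth of 1 NOK over T: e^(0.0111×3/12) = 1.0027789.
Growth of 1 NZD over T: e^(0.0751×3/12) = 1.0189524.
So F = 5.493 × 1.0027789 / 1.0189524 = 5.405811 (NOK/NZD).
Quoted the other way: 1/5.405811 = 0.18499 NZD per NOK.

0.18499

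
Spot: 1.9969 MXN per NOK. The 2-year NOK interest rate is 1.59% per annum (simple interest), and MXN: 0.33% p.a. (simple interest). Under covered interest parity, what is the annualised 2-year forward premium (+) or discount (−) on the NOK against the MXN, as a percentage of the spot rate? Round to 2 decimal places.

T = 2 years.
No-arbitrage forward: 1.9969 × 1.006600 / 1.031800 = 1.9481290 MXN/NOK.
Annualised premium = (F − S)/S × (1/T) = (1.9481290 − 1.9969)/1.9969 ÷ 2 = -1.22%.

-1.22%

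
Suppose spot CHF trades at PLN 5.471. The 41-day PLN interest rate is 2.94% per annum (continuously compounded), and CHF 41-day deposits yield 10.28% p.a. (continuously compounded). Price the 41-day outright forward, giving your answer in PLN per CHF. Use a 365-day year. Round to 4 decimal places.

T = 41/365 years.
PLN growth factor: e^(0.0294×41/365) = 1.0033079.
CHF growth factor: e^(0.1028×41/365) = 1.0116143.
So F = 5.471 × 1.0033079 / 1.0116143 = 5.426077 (PLN/CHF).

5.4261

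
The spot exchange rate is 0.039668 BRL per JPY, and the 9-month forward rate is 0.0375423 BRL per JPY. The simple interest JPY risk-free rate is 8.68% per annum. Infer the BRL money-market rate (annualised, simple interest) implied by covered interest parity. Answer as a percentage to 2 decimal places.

1.07%

T = 9/12 years.
F/S = 0.0375423/0.039668 = 0.9464127 = (growth of BRL) / (growth of JPY).
The JPY side grows by 1 + 0.0868×9/12 = 1.065100.
That pins the BRL growth at 1.0080242.
r = (1.0080242 − 1)/(9/12) = 0.010699 → 1.07%.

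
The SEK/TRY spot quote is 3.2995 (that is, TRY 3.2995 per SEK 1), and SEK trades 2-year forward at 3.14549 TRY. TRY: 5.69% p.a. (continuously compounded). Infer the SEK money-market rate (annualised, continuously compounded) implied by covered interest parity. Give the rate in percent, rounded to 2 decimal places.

8.08%

T = 2 years.
F/S = 3.14549/3.2995 = 0.9533232 = (growth of TRY) / (growth of SEK).
TRY growth factor: e^(0.0569×2) = 1.120528.
That pins the SEK growth at 1.1753915.
r = ln(1.1753915)/2 = 0.080801 → 8.08%.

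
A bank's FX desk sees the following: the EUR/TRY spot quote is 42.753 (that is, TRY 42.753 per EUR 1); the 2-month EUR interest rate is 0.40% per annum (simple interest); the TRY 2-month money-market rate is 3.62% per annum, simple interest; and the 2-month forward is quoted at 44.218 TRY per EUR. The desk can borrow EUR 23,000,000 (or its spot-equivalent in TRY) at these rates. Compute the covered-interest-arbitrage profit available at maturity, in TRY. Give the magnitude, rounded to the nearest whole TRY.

T = 2/12 years.
Keep in EUR, deliver into the forward: 23,000,000·1.000666666667·44.218 = TRY 1,017,692,009.33.
Swap to TRY now, deposit: 23,000,000·42.753·1.006033333333 = TRY 989,251,691.30.
The quoted forward overvalues EUR, so borrow TRY, buy EUR at spot, deposit the EUR at 0.40%, and sell the proceeds forward at 44.218.
The gap between the two covered legs is TRY 28,440,318.

TRY 28,440,318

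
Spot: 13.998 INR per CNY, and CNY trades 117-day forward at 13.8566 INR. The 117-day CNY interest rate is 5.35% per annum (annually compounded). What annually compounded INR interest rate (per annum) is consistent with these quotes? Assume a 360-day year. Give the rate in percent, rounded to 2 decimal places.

T = 117/360 years.
CIP gives F = S · g_INR/g_CNY, so g_INR/g_CNY = 13.8566/13.998 = 0.9898986.
The CNY side grows by (1 + 0.0535)^(117/360) = 1.0170826.
So the INR growth factor = 1.0068086.
Annualise: 1.0068086^(360/117) − 1 = 0.021098 = 2.11%.

2.11%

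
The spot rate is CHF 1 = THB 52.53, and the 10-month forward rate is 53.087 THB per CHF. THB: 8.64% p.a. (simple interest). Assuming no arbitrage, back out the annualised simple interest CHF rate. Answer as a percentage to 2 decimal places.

T = 10/12 years.
CIP gives F = S · g_THB/g_CHF, so g_THB/g_CHF = 53.087/52.53 = 1.0106035.
The THB side grows by 1 + 0.0864×10/12 = 1.072000.
So the CHF growth factor = 1.0607523.
r = (1.0607523 − 1)/(10/12) = 0.072903 → 7.29%.

7.29%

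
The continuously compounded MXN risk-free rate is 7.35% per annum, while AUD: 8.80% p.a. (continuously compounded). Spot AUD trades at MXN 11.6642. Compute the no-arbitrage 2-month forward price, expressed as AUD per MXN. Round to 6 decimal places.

T = 2/12 years.
MXN accumulates by e^(0.0735×2/12) = 1.0123253.
Growth of 1 AUD over T: e^(0.0880×2/12) = 1.0147747.
Forward (MXN per AUD) = 11.6642 × 1.0123253 / 1.0147747 = 11.63605.
Quoted the other way: 1/11.63605 = 0.085940 AUD per MXN.

0.085940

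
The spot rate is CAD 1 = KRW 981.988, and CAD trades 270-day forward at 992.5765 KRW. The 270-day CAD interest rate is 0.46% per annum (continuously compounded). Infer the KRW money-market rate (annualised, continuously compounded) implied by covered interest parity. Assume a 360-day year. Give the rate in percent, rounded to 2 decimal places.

T = 270/360 years.
F/S = 992.5765/981.988 = 1.0107827 = (growth of KRW) / (growth of CAD).
CAD growth factor: e^(0.0046×270/360) = 1.003456.
Hence g_KRW = 1.014276.
r = ln(1.014276)/(270/360) = 0.018900 → 1.89%.

1.89%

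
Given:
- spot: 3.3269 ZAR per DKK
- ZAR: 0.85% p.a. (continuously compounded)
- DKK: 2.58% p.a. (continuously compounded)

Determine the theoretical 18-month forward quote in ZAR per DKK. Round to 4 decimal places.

T = 18/12 years.
ZAR accumulates by e^(0.0085×18/12) = 1.0128316.
DKK accumulates by e^(0.0258×18/12) = 1.0394586.
CIP: F = S · (grow ZAR)/(grow DKK) = 3.3269 × 1.0128316/1.0394586 = 3.241677 ZAR per DKK.

3.2417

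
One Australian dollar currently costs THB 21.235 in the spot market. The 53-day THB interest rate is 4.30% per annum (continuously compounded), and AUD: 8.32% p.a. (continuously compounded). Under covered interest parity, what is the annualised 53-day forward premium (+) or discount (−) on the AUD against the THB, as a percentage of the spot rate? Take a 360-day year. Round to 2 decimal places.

-4.01%

T = 53/360 years.
F = S · g_THB/g_AUD = 21.235 × 1.0063506/1.0123242 = 21.109695.
Annualised premium = (F − S)/S × (1/T) = (21.109695 − 21.235)/21.235 ÷ (53/360) = -4.01%.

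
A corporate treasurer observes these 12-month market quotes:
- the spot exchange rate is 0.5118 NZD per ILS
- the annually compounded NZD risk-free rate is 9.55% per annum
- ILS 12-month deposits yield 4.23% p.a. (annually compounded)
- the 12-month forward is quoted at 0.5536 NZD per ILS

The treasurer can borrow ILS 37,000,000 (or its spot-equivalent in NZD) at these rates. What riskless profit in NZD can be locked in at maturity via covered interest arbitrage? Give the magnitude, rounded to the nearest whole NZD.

NZD 604,594

T = 1 year.
Keep in ILS, deliver into the forward: 37,000,000·1.042300·0.5536 = NZD 21,349,639.36.
Swap to NZD now, deposit: 37,000,000·0.5118·1.095500 = NZD 20,745,045.30.
The quoted forward overvalues ILS, so borrow NZD, buy ILS at spot, deposit the ILS at 4.23%, and sell the proceeds forward at 0.5536.
Arbitrage profit = |21,349,639.36 − 20,745,045.30| = NZD 604,594.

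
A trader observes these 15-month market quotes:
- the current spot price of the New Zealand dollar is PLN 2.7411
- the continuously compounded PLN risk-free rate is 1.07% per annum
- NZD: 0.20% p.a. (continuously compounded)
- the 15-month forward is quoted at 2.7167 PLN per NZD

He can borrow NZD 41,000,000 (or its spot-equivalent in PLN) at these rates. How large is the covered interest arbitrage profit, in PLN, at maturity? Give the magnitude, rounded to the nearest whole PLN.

PLN 2,234,838

T = 15/12 years.
Route A — deposit NZD, sell forward: 41,000,000 × 1.00250312761 × 2.7167 = PLN 111,663,510.12.
Route B — convert at spot, deposit PLN: 41,000,000 × 2.7411 × 1.01346484543 = PLN 113,898,348.00.
The quoted forward undervalues NZD, so borrow NZD, convert to PLN at spot, deposit the PLN at 1.07%, and buy NZD forward at 2.7167 to cover the loan.
Profit = 113,898,348.00 − 111,663,510.12 = PLN 2,234,838.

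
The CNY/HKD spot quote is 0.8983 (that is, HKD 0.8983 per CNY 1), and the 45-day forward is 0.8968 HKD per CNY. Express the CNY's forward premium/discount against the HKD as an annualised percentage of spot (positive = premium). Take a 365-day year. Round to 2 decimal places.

-1.35%

T = 45/365 years.
CNY trades forward at -0.16698% vs spot over the period.
×(1/T) gives -1.35% p.a.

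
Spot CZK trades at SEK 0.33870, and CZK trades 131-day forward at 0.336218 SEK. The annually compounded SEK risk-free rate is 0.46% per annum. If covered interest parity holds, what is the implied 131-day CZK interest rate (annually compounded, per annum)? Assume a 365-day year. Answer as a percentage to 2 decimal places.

T = 131/365 years.
By CIP, F/S equals the SEK-to-CZK growth ratio: 0.336218/0.3387 = 0.9926720.
SEK growth factor: (1 + 0.0046)^(131/365) = 1.0016485.
Hence g_CZK = 1.0090428.
Annualise: 1.0090428^(365/131) − 1 = 0.025400 = 2.54%.

2.54%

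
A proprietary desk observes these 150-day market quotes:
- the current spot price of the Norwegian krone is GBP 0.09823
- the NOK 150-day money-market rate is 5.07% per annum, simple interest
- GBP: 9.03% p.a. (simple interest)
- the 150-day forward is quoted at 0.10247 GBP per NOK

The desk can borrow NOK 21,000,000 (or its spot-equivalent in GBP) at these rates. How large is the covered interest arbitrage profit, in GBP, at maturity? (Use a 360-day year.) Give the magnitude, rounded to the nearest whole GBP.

T = 150/360 years.
Route A — deposit NOK, sell forward: 21,000,000 × 1.021125 × 0.10247 = GBP 2,197,328.25.
Route B — convert at spot, deposit GBP: 21,000,000 × 0.09823 × 1.037625 = GBP 2,140,443.98.
The quoted forward overvalues NOK, so borrow GBP, buy NOK at spot, deposit the NOK at 5.07%, and sell the proceeds forward at 0.10247.
The gap between the two covered legs is GBP 56,884.

GBP 56,884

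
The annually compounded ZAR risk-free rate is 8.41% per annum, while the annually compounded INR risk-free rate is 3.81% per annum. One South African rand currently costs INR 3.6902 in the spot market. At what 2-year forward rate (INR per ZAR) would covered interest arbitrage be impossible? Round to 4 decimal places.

3.3837

T = 2 years.
INR growth factor: (1 + 0.0381)^2 = 1.0776516.
ZAR accumulates by (1 + 0.0841)^2 = 1.1752728.
So F = 3.6902 × 1.0776516 / 1.1752728 = 3.383682 (INR/ZAR).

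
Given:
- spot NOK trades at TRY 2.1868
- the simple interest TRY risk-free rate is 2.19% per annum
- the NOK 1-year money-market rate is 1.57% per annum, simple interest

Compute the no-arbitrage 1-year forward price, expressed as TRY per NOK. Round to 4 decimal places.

T = 1 year.
Growth of 1 TRY over T: 1 + 0.0219×1 = 1.021900.
NOK growth factor: 1 + 0.0157×1 = 1.015700.
So F = 2.1868 × 1.021900 / 1.015700 = 2.200149 (TRY/NOK).

2.2001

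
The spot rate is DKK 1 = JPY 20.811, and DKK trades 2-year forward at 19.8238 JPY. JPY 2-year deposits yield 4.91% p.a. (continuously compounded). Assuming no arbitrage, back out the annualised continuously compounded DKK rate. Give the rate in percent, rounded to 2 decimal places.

7.34%

T = 2 years.
F/S = 19.8238/20.811 = 0.9525635 = (growth of JPY) / (growth of DKK).
The JPY side grows by e^(0.0491×2) = 1.1031834.
Hence g_DKK = 1.1581206.
r = ln(1.1581206)/2 = 0.073399 → 7.34%.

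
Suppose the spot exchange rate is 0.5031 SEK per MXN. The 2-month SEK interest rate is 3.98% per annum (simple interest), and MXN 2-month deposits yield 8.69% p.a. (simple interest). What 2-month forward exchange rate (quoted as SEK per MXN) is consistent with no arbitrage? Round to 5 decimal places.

0.49921

T = 2/12 years.
Growth of 1 SEK over T: 1 + 0.0398×2/12 = 1.0066333.
Growth of 1 MXN over T: 1 + 0.0869×2/12 = 1.0144833.
Forward (SEK per MXN) = 0.5031 × 1.0066333 / 1.0144833 = 0.4992070.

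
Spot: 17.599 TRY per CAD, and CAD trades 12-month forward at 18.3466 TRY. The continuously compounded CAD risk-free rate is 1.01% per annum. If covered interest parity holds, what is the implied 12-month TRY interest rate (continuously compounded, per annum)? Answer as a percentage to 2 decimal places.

5.17%

T = 1 year.
CIP gives F = S · g_TRY/g_CAD, so g_TRY/g_CAD = 18.3466/17.599 = 1.0424797.
CAD growth factor: e^(0.0101×1) = 1.0101512.
Hence g_TRY = 1.0530621.
Take logs: ln 1.0530621 / 1 = 0.051702, so 5.17%.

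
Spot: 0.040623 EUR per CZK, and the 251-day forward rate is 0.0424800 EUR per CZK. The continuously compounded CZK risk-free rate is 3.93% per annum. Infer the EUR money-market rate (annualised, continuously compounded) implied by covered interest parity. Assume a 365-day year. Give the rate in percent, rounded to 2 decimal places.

10.43%

T = 251/365 years.
CIP gives F = S · g_EUR/g_CZK, so g_EUR/g_CZK = 0.04248/0.040623 = 1.0457130.
CZK growth factor: e^(0.0393×251/365) = 1.027394.
Hence g_EUR = 1.0743593.
Take logs: ln 1.0743593 / (251/365) = 0.104301, so 10.43%.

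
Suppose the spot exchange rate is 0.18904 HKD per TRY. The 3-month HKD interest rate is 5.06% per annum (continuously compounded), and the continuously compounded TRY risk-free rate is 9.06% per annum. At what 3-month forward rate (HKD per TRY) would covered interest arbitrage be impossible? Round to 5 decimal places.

T = 3/12 years.
HKD accumulates by e^(0.0506×3/12) = 1.0127303.
TRY accumulates by e^(0.0906×3/12) = 1.0229085.
So F = 0.18904 × 1.0127303 / 1.0229085 = 0.1871590 (HKD/TRY).

0.18716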